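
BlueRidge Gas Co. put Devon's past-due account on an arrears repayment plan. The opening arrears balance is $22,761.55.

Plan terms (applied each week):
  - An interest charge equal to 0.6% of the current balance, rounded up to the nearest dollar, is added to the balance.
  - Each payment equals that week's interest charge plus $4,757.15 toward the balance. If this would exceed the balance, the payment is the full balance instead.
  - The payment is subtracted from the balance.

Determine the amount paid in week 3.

# | Opening | Interest | Payment | End bal
1 | $22,761.55 | $137.00 | $4,894.15 | $18,004.40
2 | $18,004.40 | $109.00 | $4,866.15 | $13,247.25
3 | $13,247.25 | $80.00 | $4,837.15 | $8,490.10

$4,837.15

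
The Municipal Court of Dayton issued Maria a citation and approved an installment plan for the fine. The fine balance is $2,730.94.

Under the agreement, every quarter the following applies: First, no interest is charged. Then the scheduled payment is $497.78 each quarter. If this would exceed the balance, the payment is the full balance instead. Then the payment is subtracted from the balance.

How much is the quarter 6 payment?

$242.04

Quarter 1: $2,730.94 − $497.78 → $2,233.16
Quarter 2: $2,233.16 − $497.78 → $1,735.38
Quarter 3: $1,735.38 − $497.78 → $1,237.60
Quarter 4: $1,237.60 − $497.78 → $739.82
Quarter 5: $739.82 − $497.78 → $242.04
Quarter 6: $242.04 − $242.04 → $0.00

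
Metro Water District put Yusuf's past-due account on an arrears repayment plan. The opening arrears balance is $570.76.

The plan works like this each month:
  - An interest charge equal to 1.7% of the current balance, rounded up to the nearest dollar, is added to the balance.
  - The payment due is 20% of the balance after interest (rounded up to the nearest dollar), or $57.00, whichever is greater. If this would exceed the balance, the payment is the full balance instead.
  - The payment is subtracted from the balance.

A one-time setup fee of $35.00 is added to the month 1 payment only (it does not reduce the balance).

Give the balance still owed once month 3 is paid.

$306.76

Month 1: opening $570.76; interest $10.00 → $580.76; payment $117.00 (+ $35.00 fee); balance $463.76
Month 2: opening $463.76; interest $8.00 → $471.76; payment $95.00; balance $376.76
Month 3: opening $376.76; interest $7.00 → $383.76; payment $77.00; balance $306.76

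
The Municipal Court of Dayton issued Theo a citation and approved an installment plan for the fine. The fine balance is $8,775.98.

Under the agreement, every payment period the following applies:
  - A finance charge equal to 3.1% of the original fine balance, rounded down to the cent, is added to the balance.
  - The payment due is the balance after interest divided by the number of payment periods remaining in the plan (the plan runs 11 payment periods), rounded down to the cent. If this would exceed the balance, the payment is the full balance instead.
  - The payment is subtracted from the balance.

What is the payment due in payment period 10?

Payment period 1: $8,775.98 +$272.05 interest = $9,048.03; pay $822.54 → $8,225.49
Payment period 2: $8,225.49 +$272.05 interest = $8,497.54; pay $849.75 → $7,647.79
Payment period 3: $7,647.79 +$272.05 interest = $7,919.84; pay $879.98 → $7,039.86
Payment period 4: $7,039.86 +$272.05 interest = $7,311.91; pay $913.98 → $6,397.93
Payment period 5: $6,397.93 +$272.05 interest = $6,669.98; pay $952.85 → $5,717.13
Payment period 6: $5,717.13 +$272.05 interest = $5,989.18; pay $998.19 → $4,990.99
Payment period 7: $4,990.99 +$272.05 interest = $5,263.04; pay $1,052.60 → $4,210.44
Payment period 8: $4,210.44 +$272.05 interest = $4,482.49; pay $1,120.62 → $3,361.87
Payment period 9: $3,361.87 +$272.05 interest = $3,633.92; pay $1,211.30 → $2,422.62
Payment period 10: $2,422.62 +$272.05 interest = $2,694.67; pay $1,347.33 → $1,347.34

$1,347.33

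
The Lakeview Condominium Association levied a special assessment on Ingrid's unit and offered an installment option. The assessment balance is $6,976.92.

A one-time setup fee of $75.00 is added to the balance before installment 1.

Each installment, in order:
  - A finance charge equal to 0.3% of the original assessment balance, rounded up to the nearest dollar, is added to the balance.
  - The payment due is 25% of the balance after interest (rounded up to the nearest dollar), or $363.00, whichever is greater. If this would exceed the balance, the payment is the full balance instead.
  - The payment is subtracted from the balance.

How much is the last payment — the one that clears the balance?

Installment 1: $7,051.92 +$21.00 interest = $7,072.92; pay $1,769.00 → $5,303.92
Installment 2: $5,303.92 +$21.00 interest = $5,324.92; pay $1,332.00 → $3,992.92
Installment 3: $3,992.92 +$21.00 interest = $4,013.92; pay $1,004.00 → $3,009.92
Installment 4: $3,009.92 +$21.00 interest = $3,030.92; pay $758.00 → $2,272.92
Installment 5: $2,272.92 +$21.00 interest = $2,293.92; pay $574.00 → $1,719.92
Installment 6: $1,719.92 +$21.00 interest = $1,740.92; pay $436.00 → $1,304.92
Installment 7: $1,304.92 +$21.00 interest = $1,325.92; pay $363.00 → $962.92
Installment 8: $962.92 +$21.00 interest = $983.92; pay $363.00 → $620.92
Installment 9: $620.92 +$21.00 interest = $641.92; pay $363.00 → $278.92
Installment 10: $278.92 +$21.00 interest = $299.92; pay $299.92 → $0.00

$299.92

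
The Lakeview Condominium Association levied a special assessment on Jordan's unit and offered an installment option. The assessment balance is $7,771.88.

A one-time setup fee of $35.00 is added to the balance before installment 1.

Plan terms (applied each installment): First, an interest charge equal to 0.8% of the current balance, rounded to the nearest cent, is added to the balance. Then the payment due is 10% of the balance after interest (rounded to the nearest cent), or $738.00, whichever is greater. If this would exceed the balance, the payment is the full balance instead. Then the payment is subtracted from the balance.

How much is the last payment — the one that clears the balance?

# | Opening | Interest | Payment | End bal
1 | $7,806.88 | $62.46 | $786.93 | $7,082.41
2 | $7,082.41 | $56.66 | $738.00 | $6,401.07
3 | $6,401.07 | $51.21 | $738.00 | $5,714.28
4 | $5,714.28 | $45.71 | $738.00 | $5,021.99
5 | $5,021.99 | $40.18 | $738.00 | $4,324.17
6 | $4,324.17 | $34.59 | $738.00 | $3,620.76
7 | $3,620.76 | $28.97 | $738.00 | $2,911.73
8 | $2,911.73 | $23.29 | $738.00 | $2,197.02
9 | $2,197.02 | $17.58 | $738.00 | $1,476.60
10 | $1,476.60 | $11.81 | $738.00 | $750.41
11 | $750.41 | $6.00 | $738.00 | $18.41
12 | $18.41 | $0.15 | $18.56 | $0.00

$18.56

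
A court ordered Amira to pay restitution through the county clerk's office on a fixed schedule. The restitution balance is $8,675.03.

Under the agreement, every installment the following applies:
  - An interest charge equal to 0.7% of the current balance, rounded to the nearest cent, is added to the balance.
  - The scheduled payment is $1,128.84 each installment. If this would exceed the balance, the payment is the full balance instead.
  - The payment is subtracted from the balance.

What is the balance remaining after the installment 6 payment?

$2,153.14

Installment 1: opening $8,675.03; interest $60.73 → $8,735.76; payment $1,128.84; balance $7,606.92
Installment 2: opening $7,606.92; interest $53.25 → $7,660.17; payment $1,128.84; balance $6,531.33
Installment 3: opening $6,531.33; interest $45.72 → $6,577.05; payment $1,128.84; balance $5,448.21
Installment 4: opening $5,448.21; interest $38.14 → $5,486.35; payment $1,128.84; balance $4,357.51
Installment 5: opening $4,357.51; interest $30.50 → $4,388.01; payment $1,128.84; balance $3,259.17
Installment 6: opening $3,259.17; interest $22.81 → $3,281.98; payment $1,128.84; balance $2,153.14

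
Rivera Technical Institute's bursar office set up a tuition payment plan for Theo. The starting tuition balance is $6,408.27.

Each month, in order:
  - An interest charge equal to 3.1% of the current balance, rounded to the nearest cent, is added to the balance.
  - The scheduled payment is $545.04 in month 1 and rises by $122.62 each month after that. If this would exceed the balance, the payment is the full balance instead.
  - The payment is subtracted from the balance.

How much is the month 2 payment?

Month 1: opening $6,408.27; interest $198.66 → $6,606.93; payment $545.04; balance $6,061.89
Month 2: opening $6,061.89; interest $187.92 → $6,249.81; payment $667.66; balance $5,582.15

$667.66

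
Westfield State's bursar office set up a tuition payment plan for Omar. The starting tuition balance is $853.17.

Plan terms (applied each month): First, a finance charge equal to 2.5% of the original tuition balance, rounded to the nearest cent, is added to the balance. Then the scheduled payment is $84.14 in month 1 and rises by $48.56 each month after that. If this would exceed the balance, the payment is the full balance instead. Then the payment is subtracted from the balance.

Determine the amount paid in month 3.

# | Opening | Interest | Payment | End bal
1 | $853.17 | $21.33 | $84.14 | $790.36
2 | $790.36 | $21.33 | $132.70 | $678.99
3 | $678.99 | $21.33 | $181.26 | $519.06

$181.26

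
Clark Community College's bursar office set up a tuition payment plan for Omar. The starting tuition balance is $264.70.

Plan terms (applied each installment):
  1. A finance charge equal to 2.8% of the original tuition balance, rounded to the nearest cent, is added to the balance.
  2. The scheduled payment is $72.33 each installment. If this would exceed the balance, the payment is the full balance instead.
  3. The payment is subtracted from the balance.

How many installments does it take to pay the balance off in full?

5

Installment 1: $264.70 +$7.41 interest = $272.11; pay $72.33 → $199.78
Installment 2: $199.78 +$7.41 interest = $207.19; pay $72.33 → $134.86
Installment 3: $134.86 +$7.41 interest = $142.27; pay $72.33 → $69.94
Installment 4: $69.94 +$7.41 interest = $77.35; pay $72.33 → $5.02
Installment 5: $5.02 +$7.41 interest = $12.43; pay $12.43 → $0.00
Balance reaches $0.00 in installment 5.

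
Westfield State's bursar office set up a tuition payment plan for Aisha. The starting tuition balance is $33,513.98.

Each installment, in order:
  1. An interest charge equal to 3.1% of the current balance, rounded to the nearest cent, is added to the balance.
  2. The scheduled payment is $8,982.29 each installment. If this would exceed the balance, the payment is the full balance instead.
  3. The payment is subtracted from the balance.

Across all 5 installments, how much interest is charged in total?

$2,654.69

Installment 1: opening $33,513.98; interest $1,038.93 → $34,552.91; payment $8,982.29; balance $25,570.62
Installment 2: opening $25,570.62; interest $792.69 → $26,363.31; payment $8,982.29; balance $17,381.02
Installment 3: opening $17,381.02; interest $538.81 → $17,919.83; payment $8,982.29; balance $8,937.54
Installment 4: opening $8,937.54; interest $277.06 → $9,214.60; payment $8,982.29; balance $232.31
Installment 5: opening $232.31; interest $7.20 → $239.51; payment $239.51; balance $0.00
Total interest: $1,038.93 + $792.69 + $538.81 + $277.06 + $7.20 = $2,654.69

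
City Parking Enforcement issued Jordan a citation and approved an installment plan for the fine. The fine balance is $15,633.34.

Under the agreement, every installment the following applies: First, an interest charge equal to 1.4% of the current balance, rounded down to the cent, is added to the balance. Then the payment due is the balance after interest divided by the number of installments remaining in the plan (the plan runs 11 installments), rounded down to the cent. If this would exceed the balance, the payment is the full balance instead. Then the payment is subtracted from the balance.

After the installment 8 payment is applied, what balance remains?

$4,765.23

Installment 1: $15,633.34 +$218.86 interest = $15,852.20; pay $1,441.10 → $14,411.10
Installment 2: $14,411.10 +$201.75 interest = $14,612.85; pay $1,461.28 → $13,151.57
Installment 3: $13,151.57 +$184.12 interest = $13,335.69; pay $1,481.74 → $11,853.95
Installment 4: $11,853.95 +$165.95 interest = $12,019.90; pay $1,502.48 → $10,517.42
Installment 5: $10,517.42 +$147.24 interest = $10,664.66; pay $1,523.52 → $9,141.14
Installment 6: $9,141.14 +$127.97 interest = $9,269.11; pay $1,544.85 → $7,724.26
Installment 7: $7,724.26 +$108.13 interest = $7,832.39; pay $1,566.47 → $6,265.92
Installment 8: $6,265.92 +$87.72 interest = $6,353.64; pay $1,588.41 → $4,765.23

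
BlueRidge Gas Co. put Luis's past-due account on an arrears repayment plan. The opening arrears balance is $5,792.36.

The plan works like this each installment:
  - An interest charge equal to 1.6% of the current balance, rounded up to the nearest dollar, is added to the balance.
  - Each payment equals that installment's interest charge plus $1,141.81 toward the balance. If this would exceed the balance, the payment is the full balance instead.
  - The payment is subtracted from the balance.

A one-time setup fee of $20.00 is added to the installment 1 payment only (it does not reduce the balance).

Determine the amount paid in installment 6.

$85.31

Installment 1: $5,792.36 +$93.00 interest = $5,885.36; pay $1,234.81 (+ $20.00 fee) → $4,650.55
Installment 2: $4,650.55 +$75.00 interest = $4,725.55; pay $1,216.81 → $3,508.74
Installment 3: $3,508.74 +$57.00 interest = $3,565.74; pay $1,198.81 → $2,366.93
Installment 4: $2,366.93 +$38.00 interest = $2,404.93; pay $1,179.81 → $1,225.12
Installment 5: $1,225.12 +$20.00 interest = $1,245.12; pay $1,161.81 → $83.31
Installment 6: $83.31 +$2.00 interest = $85.31; pay $85.31 → $0.00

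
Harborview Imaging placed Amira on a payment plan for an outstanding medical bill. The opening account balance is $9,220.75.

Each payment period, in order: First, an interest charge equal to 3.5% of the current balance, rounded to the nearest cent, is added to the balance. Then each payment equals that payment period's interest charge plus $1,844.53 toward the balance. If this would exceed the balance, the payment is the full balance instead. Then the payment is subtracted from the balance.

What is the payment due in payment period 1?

Payment period 1: $9,220.75 +$322.73 interest = $9,543.48; pay $2,167.26 → $7,376.22

$2,167.26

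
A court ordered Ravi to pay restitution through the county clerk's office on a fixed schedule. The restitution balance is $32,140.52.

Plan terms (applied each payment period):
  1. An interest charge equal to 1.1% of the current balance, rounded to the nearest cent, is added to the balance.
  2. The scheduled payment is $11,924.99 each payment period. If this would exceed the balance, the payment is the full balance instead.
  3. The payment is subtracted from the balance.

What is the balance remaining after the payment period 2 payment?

Payment period 1: opening $32,140.52; interest $353.55 → $32,494.07; payment $11,924.99; balance $20,569.08
Payment period 2: opening $20,569.08; interest $226.26 → $20,795.34; payment $11,924.99; balance $8,870.35

$8,870.35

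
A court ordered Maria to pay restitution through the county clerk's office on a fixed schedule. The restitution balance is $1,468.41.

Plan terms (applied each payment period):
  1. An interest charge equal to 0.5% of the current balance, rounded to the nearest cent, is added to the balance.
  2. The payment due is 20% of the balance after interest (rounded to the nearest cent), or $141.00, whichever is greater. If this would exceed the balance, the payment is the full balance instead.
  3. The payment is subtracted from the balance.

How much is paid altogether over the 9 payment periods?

Payment period 1: opening $1,468.41; interest $7.34 → $1,475.75; payment $295.15; balance $1,180.60
Payment period 2: opening $1,180.60; interest $5.90 → $1,186.50; payment $237.30; balance $949.20
Payment period 3: opening $949.20; interest $4.75 → $953.95; payment $190.79; balance $763.16
Payment period 4: opening $763.16; interest $3.82 → $766.98; payment $153.40; balance $613.58
Payment period 5: opening $613.58; interest $3.07 → $616.65; payment $141.00; balance $475.65
Payment period 6: opening $475.65; interest $2.38 → $478.03; payment $141.00; balance $337.03
Payment period 7: opening $337.03; interest $1.69 → $338.72; payment $141.00; balance $197.72
Payment period 8: opening $197.72; interest $0.99 → $198.71; payment $141.00; balance $57.71
Payment period 9: opening $57.71; interest $0.29 → $58.00; payment $58.00; balance $0.00
Total paid: $1,498.64

$1,498.64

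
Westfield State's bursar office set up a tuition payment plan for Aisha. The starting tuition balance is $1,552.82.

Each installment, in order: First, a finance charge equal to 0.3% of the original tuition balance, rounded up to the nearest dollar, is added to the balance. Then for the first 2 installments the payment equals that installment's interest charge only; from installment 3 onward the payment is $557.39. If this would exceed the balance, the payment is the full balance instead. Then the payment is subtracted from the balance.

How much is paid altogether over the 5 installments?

$1,577.82

Installment 1: $1,552.82 +$5.00 interest = $1,557.82; pay $5.00 → $1,552.82
Installment 2: $1,552.82 +$5.00 interest = $1,557.82; pay $5.00 → $1,552.82
Installment 3: $1,552.82 +$5.00 interest = $1,557.82; pay $557.39 → $1,000.43
Installment 4: $1,000.43 +$5.00 interest = $1,005.43; pay $557.39 → $448.04
Installment 5: $448.04 +$5.00 interest = $453.04; pay $453.04 → $0.00
Total paid: $1,577.82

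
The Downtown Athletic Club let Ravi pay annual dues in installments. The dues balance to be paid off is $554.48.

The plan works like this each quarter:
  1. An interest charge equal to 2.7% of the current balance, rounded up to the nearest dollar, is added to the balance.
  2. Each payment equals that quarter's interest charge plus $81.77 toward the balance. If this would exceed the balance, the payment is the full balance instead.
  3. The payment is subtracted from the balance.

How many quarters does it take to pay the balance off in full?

# | Opening | Interest | Payment | End bal
1 | $554.48 | $15.00 | $96.77 | $472.71
2 | $472.71 | $13.00 | $94.77 | $390.94
3 | $390.94 | $11.00 | $92.77 | $309.17
4 | $309.17 | $9.00 | $90.77 | $227.40
5 | $227.40 | $7.00 | $88.77 | $145.63
6 | $145.63 | $4.00 | $85.77 | $63.86
7 | $63.86 | $2.00 | $65.86 | $0.00
Balance reaches $0.00 in quarter 7.

7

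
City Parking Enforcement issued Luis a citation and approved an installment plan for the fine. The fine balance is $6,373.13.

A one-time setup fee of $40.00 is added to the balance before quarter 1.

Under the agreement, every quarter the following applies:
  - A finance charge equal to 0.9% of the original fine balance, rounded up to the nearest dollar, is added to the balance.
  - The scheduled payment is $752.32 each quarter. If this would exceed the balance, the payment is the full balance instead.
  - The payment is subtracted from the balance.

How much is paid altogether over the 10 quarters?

Quarter 1: opening $6,413.13; interest $58.00 → $6,471.13; payment $752.32; balance $5,718.81
Quarter 2: opening $5,718.81; interest $58.00 → $5,776.81; payment $752.32; balance $5,024.49
Quarter 3: opening $5,024.49; interest $58.00 → $5,082.49; payment $752.32; balance $4,330.17
Quarter 4: opening $4,330.17; interest $58.00 → $4,388.17; payment $752.32; balance $3,635.85
Quarter 5: opening $3,635.85; interest $58.00 → $3,693.85; payment $752.32; balance $2,941.53
Quarter 6: opening $2,941.53; interest $58.00 → $2,999.53; payment $752.32; balance $2,247.21
Quarter 7: opening $2,247.21; interest $58.00 → $2,305.21; payment $752.32; balance $1,552.89
Quarter 8: opening $1,552.89; interest $58.00 → $1,610.89; payment $752.32; balance $858.57
Quarter 9: opening $858.57; interest $58.00 → $916.57; payment $752.32; balance $164.25
Quarter 10: opening $164.25; interest $58.00 → $222.25; payment $222.25; balance $0.00
Total paid: $6,993.13

$6,993.13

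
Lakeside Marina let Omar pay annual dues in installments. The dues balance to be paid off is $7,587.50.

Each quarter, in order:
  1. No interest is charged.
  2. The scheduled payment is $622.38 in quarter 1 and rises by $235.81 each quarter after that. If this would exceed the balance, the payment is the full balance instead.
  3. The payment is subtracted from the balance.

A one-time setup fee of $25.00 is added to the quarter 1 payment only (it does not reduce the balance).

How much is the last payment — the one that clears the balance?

$316.07

# | Opening | Payment | Fee | End bal
1 | $7,587.50 | $622.38 | $25.00 | $6,965.12
2 | $6,965.12 | $858.19 | — | $6,106.93
3 | $6,106.93 | $1,094.00 | — | $5,012.93
4 | $5,012.93 | $1,329.81 | — | $3,683.12
5 | $3,683.12 | $1,565.62 | — | $2,117.50
6 | $2,117.50 | $1,801.43 | — | $316.07
7 | $316.07 | $316.07 | — | $0.00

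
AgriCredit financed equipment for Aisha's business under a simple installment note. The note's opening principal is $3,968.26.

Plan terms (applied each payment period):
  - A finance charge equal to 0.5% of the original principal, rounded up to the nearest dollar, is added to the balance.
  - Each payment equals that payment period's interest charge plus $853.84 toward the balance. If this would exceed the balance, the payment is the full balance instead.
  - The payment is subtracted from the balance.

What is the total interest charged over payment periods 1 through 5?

# | Opening | Interest | Payment | End bal
1 | $3,968.26 | $20.00 | $873.84 | $3,114.42
2 | $3,114.42 | $20.00 | $873.84 | $2,260.58
3 | $2,260.58 | $20.00 | $873.84 | $1,406.74
4 | $1,406.74 | $20.00 | $873.84 | $552.90
5 | $552.90 | $20.00 | $572.90 | $0.00
Total interest: $20.00 + $20.00 + $20.00 + $20.00 + $20.00 = $100.00

$100.00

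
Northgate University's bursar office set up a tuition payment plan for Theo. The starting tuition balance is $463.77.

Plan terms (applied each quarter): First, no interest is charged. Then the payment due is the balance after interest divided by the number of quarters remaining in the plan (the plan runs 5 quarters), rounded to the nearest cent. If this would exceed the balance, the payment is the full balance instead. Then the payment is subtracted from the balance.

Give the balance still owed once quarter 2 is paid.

$278.26

Quarter 1: opening $463.77; payment $92.75; balance $371.02
Quarter 2: opening $371.02; payment $92.76; balance $278.26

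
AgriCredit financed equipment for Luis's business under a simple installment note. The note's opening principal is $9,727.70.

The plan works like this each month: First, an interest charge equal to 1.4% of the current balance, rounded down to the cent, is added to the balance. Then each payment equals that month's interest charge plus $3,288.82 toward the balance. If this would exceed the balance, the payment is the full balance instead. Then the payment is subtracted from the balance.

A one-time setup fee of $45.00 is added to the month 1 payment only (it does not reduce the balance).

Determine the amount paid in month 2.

Month 1: $9,727.70 +$136.18 interest = $9,863.88; pay $3,425.00 (+ $45.00 fee) → $6,438.88
Month 2: $6,438.88 +$90.14 interest = $6,529.02; pay $3,378.96 → $3,150.06

$3,378.96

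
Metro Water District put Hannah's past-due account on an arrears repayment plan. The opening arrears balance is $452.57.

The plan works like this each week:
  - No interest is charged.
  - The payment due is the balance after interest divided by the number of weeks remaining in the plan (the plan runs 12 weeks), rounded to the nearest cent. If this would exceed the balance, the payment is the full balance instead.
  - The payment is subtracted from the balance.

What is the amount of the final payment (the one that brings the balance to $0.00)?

Week 1: opening $452.57; payment $37.71; balance $414.86
Week 2: opening $414.86; payment $37.71; balance $377.15
Week 3: opening $377.15; payment $37.72; balance $339.43
Week 4: opening $339.43; payment $37.71; balance $301.72
Week 5: opening $301.72; payment $37.72; balance $264.00
Week 6: opening $264.00; payment $37.71; balance $226.29
Week 7: opening $226.29; payment $37.72; balance $188.57
Week 8: opening $188.57; payment $37.71; balance $150.86
Week 9: opening $150.86; payment $37.72; balance $113.14
Week 10: opening $113.14; payment $37.71; balance $75.43
Week 11: opening $75.43; payment $37.72; balance $37.71
Week 12: opening $37.71; payment $37.71; balance $0.00

$37.71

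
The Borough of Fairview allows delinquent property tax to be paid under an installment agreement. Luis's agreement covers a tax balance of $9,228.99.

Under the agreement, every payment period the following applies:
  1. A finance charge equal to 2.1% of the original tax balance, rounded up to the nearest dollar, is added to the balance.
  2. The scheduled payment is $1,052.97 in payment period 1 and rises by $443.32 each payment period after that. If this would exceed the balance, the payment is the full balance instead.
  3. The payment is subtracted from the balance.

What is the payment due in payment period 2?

$1,496.29

# | Opening | Interest | Payment | End bal
1 | $9,228.99 | $194.00 | $1,052.97 | $8,370.02
2 | $8,370.02 | $194.00 | $1,496.29 | $7,067.73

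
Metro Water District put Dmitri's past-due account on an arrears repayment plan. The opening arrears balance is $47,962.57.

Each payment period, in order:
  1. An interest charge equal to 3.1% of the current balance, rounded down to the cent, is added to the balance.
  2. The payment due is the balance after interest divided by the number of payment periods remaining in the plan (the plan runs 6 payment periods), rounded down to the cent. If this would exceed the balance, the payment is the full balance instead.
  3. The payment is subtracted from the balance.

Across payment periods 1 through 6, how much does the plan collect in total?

$53,443.84

# | Opening | Interest | Payment | End bal
1 | $47,962.57 | $1,486.83 | $8,241.56 | $41,207.84
2 | $41,207.84 | $1,277.44 | $8,497.05 | $33,988.23
3 | $33,988.23 | $1,053.63 | $8,760.46 | $26,281.40
4 | $26,281.40 | $814.72 | $9,032.04 | $18,064.08
5 | $18,064.08 | $559.98 | $9,312.03 | $9,312.03
6 | $9,312.03 | $288.67 | $9,600.70 | $0.00
Total paid: $53,443.84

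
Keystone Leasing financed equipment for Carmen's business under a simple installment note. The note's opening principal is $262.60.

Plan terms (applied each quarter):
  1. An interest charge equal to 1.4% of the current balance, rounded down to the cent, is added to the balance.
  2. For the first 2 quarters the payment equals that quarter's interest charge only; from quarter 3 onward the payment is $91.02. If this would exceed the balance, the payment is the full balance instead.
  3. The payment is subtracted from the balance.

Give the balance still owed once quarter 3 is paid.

$175.25

Quarter 1: $262.60 +$3.67 interest = $266.27; pay $3.67 → $262.60
Quarter 2: $262.60 +$3.67 interest = $266.27; pay $3.67 → $262.60
Quarter 3: $262.60 +$3.67 interest = $266.27; pay $91.02 → $175.25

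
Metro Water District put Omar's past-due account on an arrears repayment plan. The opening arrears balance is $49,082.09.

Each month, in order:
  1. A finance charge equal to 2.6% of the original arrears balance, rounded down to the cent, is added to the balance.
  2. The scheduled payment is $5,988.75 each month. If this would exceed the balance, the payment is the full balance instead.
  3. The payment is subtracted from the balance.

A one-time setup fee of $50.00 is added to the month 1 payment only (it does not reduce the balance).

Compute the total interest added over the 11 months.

$14,037.43

Month 1: opening $49,082.09; interest $1,276.13 → $50,358.22; payment $5,988.75 (+ $50.00 fee); balance $44,369.47
Month 2: opening $44,369.47; interest $1,276.13 → $45,645.60; payment $5,988.75; balance $39,656.85
Month 3: opening $39,656.85; interest $1,276.13 → $40,932.98; payment $5,988.75; balance $34,944.23
Month 4: opening $34,944.23; interest $1,276.13 → $36,220.36; payment $5,988.75; balance $30,231.61
Month 5: opening $30,231.61; interest $1,276.13 → $31,507.74; payment $5,988.75; balance $25,518.99
Month 6: opening $25,518.99; interest $1,276.13 → $26,795.12; payment $5,988.75; balance $20,806.37
Month 7: opening $20,806.37; interest $1,276.13 → $22,082.50; payment $5,988.75; balance $16,093.75
Month 8: opening $16,093.75; interest $1,276.13 → $17,369.88; payment $5,988.75; balance $11,381.13
Month 9: opening $11,381.13; interest $1,276.13 → $12,657.26; payment $5,988.75; balance $6,668.51
Month 10: opening $6,668.51; interest $1,276.13 → $7,944.64; payment $5,988.75; balance $1,955.89
Month 11: opening $1,955.89; interest $1,276.13 → $3,232.02; payment $3,232.02; balance $0.00
Total interest: $1,276.13 + $1,276.13 + $1,276.13 + $1,276.13 + $1,276.13 + $1,276.13 + $1,276.13 + $1,276.13 + $1,276.13 + $1,276.13 + $1,276.13 = $14,037.43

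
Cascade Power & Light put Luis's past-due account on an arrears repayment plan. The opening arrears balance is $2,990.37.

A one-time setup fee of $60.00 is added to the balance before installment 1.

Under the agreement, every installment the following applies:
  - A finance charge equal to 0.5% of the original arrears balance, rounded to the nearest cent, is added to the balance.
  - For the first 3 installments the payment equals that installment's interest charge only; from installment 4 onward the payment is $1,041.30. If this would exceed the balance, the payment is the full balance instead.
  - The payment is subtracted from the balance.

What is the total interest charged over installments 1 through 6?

Installment 1: opening $3,050.37; interest $14.95 → $3,065.32; payment $14.95; balance $3,050.37
Installment 2: opening $3,050.37; interest $14.95 → $3,065.32; payment $14.95; balance $3,050.37
Installment 3: opening $3,050.37; interest $14.95 → $3,065.32; payment $14.95; balance $3,050.37
Installment 4: opening $3,050.37; interest $14.95 → $3,065.32; payment $1,041.30; balance $2,024.02
Installment 5: opening $2,024.02; interest $14.95 → $2,038.97; payment $1,041.30; balance $997.67
Installment 6: opening $997.67; interest $14.95 → $1,012.62; payment $1,012.62; balance $0.00
Total interest: $14.95 + $14.95 + $14.95 + $14.95 + $14.95 + $14.95 = $89.70

$89.70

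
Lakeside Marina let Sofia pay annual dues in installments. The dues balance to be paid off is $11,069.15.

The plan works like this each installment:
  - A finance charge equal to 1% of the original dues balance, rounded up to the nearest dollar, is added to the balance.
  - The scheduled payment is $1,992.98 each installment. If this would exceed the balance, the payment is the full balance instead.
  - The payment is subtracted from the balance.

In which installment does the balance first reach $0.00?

Installment 1: $11,069.15 +$111.00 interest = $11,180.15; pay $1,992.98 → $9,187.17
Installment 2: $9,187.17 +$111.00 interest = $9,298.17; pay $1,992.98 → $7,305.19
Installment 3: $7,305.19 +$111.00 interest = $7,416.19; pay $1,992.98 → $5,423.21
Installment 4: $5,423.21 +$111.00 interest = $5,534.21; pay $1,992.98 → $3,541.23
Installment 5: $3,541.23 +$111.00 interest = $3,652.23; pay $1,992.98 → $1,659.25
Installment 6: $1,659.25 +$111.00 interest = $1,770.25; pay $1,770.25 → $0.00
Balance reaches $0.00 in installment 6.

6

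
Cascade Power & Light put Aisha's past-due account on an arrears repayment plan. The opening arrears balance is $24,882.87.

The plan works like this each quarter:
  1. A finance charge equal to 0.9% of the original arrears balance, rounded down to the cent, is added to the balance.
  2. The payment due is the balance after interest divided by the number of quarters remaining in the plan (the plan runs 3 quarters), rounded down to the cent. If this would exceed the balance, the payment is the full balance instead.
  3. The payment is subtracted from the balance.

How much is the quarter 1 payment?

# | Opening | Interest | Payment | End bal
1 | $24,882.87 | $223.94 | $8,368.93 | $16,737.88

$8,368.93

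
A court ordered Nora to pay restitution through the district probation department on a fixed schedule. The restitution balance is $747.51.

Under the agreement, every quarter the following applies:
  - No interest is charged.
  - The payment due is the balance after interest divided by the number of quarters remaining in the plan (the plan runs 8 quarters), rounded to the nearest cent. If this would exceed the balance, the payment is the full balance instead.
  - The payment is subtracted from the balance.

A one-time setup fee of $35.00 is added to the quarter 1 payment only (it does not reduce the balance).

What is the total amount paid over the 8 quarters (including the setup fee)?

Quarter 1: $747.51 − $93.44 (+ $35.00 fee) → $654.07
Quarter 2: $654.07 − $93.44 → $560.63
Quarter 3: $560.63 − $93.44 → $467.19
Quarter 4: $467.19 − $93.44 → $373.75
Quarter 5: $373.75 − $93.44 → $280.31
Quarter 6: $280.31 − $93.44 → $186.87
Quarter 7: $186.87 − $93.44 → $93.43
Quarter 8: $93.43 − $93.43 → $0.00
Total paid: $782.51

$782.51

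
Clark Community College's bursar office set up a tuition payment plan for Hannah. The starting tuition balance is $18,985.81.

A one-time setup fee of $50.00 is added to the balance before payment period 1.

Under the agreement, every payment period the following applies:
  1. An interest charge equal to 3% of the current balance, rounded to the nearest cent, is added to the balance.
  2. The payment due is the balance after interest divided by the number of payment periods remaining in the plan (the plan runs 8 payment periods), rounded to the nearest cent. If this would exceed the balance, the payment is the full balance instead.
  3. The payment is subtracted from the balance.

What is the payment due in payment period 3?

$2,600.12

Payment period 1: opening $19,035.81; interest $571.07 → $19,606.88; payment $2,450.86; balance $17,156.02
Payment period 2: opening $17,156.02; interest $514.68 → $17,670.70; payment $2,524.39; balance $15,146.31
Payment period 3: opening $15,146.31; interest $454.39 → $15,600.70; payment $2,600.12; balance $13,000.58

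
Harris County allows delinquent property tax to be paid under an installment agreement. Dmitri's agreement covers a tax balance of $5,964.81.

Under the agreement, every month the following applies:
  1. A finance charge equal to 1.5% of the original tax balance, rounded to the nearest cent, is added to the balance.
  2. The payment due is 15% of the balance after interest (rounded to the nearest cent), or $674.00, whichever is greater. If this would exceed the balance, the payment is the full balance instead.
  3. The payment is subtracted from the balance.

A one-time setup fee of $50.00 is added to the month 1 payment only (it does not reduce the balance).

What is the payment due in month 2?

Month 1: $5,964.81 +$89.47 interest = $6,054.28; pay $908.14 (+ $50.00 fee) → $5,146.14
Month 2: $5,146.14 +$89.47 interest = $5,235.61; pay $785.34 → $4,450.27

$785.34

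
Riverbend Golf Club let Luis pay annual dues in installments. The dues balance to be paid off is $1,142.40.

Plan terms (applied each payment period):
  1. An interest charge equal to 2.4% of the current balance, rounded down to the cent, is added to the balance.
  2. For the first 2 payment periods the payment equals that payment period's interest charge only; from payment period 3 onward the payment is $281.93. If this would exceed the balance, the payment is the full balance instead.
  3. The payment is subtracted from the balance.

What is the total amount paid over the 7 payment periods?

Payment period 1: $1,142.40 +$27.41 interest = $1,169.81; pay $27.41 → $1,142.40
Payment period 2: $1,142.40 +$27.41 interest = $1,169.81; pay $27.41 → $1,142.40
Payment period 3: $1,142.40 +$27.41 interest = $1,169.81; pay $281.93 → $887.88
Payment period 4: $887.88 +$21.30 interest = $909.18; pay $281.93 → $627.25
Payment period 5: $627.25 +$15.05 interest = $642.30; pay $281.93 → $360.37
Payment period 6: $360.37 +$8.64 interest = $369.01; pay $281.93 → $87.08
Payment period 7: $87.08 +$2.08 interest = $89.16; pay $89.16 → $0.00
Total paid: $1,271.70

$1,271.70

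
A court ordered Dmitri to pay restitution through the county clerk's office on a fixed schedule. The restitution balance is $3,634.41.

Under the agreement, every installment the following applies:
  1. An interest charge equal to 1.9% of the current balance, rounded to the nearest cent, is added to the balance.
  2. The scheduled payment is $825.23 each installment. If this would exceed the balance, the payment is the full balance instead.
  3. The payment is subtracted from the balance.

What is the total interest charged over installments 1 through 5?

# | Opening | Interest | Payment | End bal
1 | $3,634.41 | $69.05 | $825.23 | $2,878.23
2 | $2,878.23 | $54.69 | $825.23 | $2,107.69
3 | $2,107.69 | $40.05 | $825.23 | $1,322.51
4 | $1,322.51 | $25.13 | $825.23 | $522.41
5 | $522.41 | $9.93 | $532.34 | $0.00
Total interest: $69.05 + $54.69 + $40.05 + $25.13 + $9.93 = $198.85

$198.85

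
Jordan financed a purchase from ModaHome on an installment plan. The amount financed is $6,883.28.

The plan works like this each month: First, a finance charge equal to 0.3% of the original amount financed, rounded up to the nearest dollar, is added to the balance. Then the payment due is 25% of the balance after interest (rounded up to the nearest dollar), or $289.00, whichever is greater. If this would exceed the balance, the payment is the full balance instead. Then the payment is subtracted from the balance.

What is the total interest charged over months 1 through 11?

$231.00

Month 1: $6,883.28 +$21.00 interest = $6,904.28; pay $1,727.00 → $5,177.28
Month 2: $5,177.28 +$21.00 interest = $5,198.28; pay $1,300.00 → $3,898.28
Month 3: $3,898.28 +$21.00 interest = $3,919.28; pay $980.00 → $2,939.28
Month 4: $2,939.28 +$21.00 interest = $2,960.28; pay $741.00 → $2,219.28
Month 5: $2,219.28 +$21.00 interest = $2,240.28; pay $561.00 → $1,679.28
Month 6: $1,679.28 +$21.00 interest = $1,700.28; pay $426.00 → $1,274.28
Month 7: $1,274.28 +$21.00 interest = $1,295.28; pay $324.00 → $971.28
Month 8: $971.28 +$21.00 interest = $992.28; pay $289.00 → $703.28
Month 9: $703.28 +$21.00 interest = $724.28; pay $289.00 → $435.28
Month 10: $435.28 +$21.00 interest = $456.28; pay $289.00 → $167.28
Month 11: $167.28 +$21.00 interest = $188.28; pay $188.28 → $0.00
Total interest: $21.00 + $21.00 + $21.00 + $21.00 + $21.00 + $21.00 + $21.00 + $21.00 + $21.00 + $21.00 + $21.00 = $231.00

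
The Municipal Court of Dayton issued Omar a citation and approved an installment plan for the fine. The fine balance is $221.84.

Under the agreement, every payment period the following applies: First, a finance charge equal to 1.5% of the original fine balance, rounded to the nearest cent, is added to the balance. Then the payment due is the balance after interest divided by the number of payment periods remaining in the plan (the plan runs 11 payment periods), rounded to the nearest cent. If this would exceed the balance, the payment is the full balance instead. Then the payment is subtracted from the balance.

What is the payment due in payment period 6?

$22.62

# | Opening | Interest | Payment | End bal
1 | $221.84 | $3.33 | $20.47 | $204.70
2 | $204.70 | $3.33 | $20.80 | $187.23
3 | $187.23 | $3.33 | $21.17 | $169.39
4 | $169.39 | $3.33 | $21.59 | $151.13
5 | $151.13 | $3.33 | $22.07 | $132.39
6 | $132.39 | $3.33 | $22.62 | $113.10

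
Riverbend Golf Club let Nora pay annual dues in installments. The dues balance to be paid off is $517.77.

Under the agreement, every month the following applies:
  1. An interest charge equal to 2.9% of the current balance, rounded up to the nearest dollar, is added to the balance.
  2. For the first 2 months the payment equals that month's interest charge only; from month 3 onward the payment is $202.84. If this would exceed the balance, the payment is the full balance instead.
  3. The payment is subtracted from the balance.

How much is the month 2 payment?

$16.00

Month 1: $517.77 +$16.00 interest = $533.77; pay $16.00 → $517.77
Month 2: $517.77 +$16.00 interest = $533.77; pay $16.00 → $517.77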